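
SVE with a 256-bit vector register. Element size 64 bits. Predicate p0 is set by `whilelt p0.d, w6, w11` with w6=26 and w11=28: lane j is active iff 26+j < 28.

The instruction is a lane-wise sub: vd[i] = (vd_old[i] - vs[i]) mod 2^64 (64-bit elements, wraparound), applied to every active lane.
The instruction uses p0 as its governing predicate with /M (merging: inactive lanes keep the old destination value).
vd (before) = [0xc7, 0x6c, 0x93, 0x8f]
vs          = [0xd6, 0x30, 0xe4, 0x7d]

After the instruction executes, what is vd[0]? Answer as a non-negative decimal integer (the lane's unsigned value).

vd[0] = 18446744073709551601

register lanes = 256/64 = 4
active while 26+j < 28, i.e. j ∈ [0,2) capped at 4 ⇒ 2
  i=0: sub(0xc7,0xd6) → 18446744073709551601
  i=1: sub(0x6c,0x30) → 60
  i=2: tail/keep → 147
  i=3: tail/keep → 143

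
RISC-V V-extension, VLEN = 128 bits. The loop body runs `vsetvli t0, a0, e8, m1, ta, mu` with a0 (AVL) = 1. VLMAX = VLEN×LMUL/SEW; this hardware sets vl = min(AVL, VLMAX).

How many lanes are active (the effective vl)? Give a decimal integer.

lanes per group: 128·1/8 = 16
vl ← min(1, 16) = 1

vl = 1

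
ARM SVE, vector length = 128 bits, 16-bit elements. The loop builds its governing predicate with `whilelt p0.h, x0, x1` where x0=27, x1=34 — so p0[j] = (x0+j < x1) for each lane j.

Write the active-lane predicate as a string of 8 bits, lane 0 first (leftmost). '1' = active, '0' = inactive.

predicate = 11111110

register lanes = 128/16 = 8
p0[j] = (27+j < 34); true for j=0..6 → 7 lanes set
bits (lane 0 leftmost): 11111110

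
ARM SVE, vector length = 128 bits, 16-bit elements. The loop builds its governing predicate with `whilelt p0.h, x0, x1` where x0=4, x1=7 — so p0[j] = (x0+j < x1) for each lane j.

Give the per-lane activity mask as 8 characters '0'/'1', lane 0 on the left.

predicate = 11100000

lane count: 128 div 16 = 8
active while 4+j < 7, i.e. j ∈ [0,3) capped at 8 ⇒ 3
bits (lane 0 leftmost): 11100000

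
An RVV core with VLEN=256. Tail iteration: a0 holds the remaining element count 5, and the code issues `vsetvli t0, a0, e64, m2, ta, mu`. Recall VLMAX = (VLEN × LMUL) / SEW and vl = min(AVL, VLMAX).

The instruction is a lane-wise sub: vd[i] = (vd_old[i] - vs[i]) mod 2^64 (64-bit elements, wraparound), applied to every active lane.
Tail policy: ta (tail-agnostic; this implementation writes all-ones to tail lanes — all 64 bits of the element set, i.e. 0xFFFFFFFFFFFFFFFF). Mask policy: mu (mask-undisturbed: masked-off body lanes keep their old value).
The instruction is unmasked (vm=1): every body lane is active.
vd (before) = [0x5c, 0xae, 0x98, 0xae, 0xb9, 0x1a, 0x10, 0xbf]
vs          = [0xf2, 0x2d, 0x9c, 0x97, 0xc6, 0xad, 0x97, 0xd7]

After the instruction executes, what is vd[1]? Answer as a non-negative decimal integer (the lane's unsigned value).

VLMAX = VLEN×LMUL/SEW = 256×2/64 = 8
AVL=5 ≤ VLMAX=8, so vl = 5
vd[0] sub(0x5c,0xf2) -> 0xffffffffffffff6a
vd[1] sub(0xae,0x2d) -> 0x81
vd[2] sub(0x98,0x9c) -> 0xfffffffffffffffc
vd[3] sub(0xae,0x97) -> 0x17
vd[4] sub(0xb9,0xc6) -> 0xfffffffffffffff3
vd[5] tail/ones -> 0xffffffffffffffff
vd[6] tail/ones -> 0xffffffffffffffff
vd[7] tail/ones -> 0xffffffffffffffff

vd[1] = 129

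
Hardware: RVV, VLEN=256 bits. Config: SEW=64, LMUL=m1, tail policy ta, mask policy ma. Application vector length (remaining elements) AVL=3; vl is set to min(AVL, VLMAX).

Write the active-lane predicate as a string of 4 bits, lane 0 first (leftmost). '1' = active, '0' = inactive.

predicate = 1110

VLMAX = (256 × 1) / 64 = 4 lanes
vl = min(AVL, VLMAX) = min(3, 4) = 3
bits (lane 0 leftmost): 1110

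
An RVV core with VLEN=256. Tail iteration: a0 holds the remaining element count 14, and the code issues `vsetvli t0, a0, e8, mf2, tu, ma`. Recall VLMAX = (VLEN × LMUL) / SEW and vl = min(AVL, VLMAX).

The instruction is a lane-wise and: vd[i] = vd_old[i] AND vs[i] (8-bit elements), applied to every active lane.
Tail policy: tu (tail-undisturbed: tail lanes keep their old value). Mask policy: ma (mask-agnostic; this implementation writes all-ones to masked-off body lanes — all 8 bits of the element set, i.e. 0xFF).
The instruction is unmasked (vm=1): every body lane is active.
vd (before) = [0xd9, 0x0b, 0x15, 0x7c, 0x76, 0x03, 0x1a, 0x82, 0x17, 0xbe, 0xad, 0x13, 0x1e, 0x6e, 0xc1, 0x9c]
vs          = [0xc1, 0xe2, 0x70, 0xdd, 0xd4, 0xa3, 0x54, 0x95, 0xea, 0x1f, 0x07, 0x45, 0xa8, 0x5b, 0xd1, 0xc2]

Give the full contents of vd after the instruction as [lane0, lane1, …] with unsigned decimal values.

vd = [193, 2, 16, 92, 84, 3, 16, 128, 2, 30, 5, 1, 8, 74, 193, 156]

lanes per group: 256·1/2/8 = 16
vl = min(AVL, VLMAX) = min(14, 16) = 14
  i=0: and(0xd9,0xc1) → 193
  i=1: and(0x0b,0xe2) → 2
  i=2: and(0x15,0x70) → 16
  i=3: and(0x7c,0xdd) → 92
  i=4: and(0x76,0xd4) → 84
  i=5: and(0x03,0xa3) → 3
  i=6: and(0x1a,0x54) → 16
  i=7: and(0x82,0x95) → 128
  i=8: and(0x17,0xea) → 2
  i=9: and(0xbe,0x1f) → 30
  i=10: and(0xad,0x07) → 5
  i=11: and(0x13,0x45) → 1
  i=12: and(0x1e,0xa8) → 8
  i=13: and(0x6e,0x5b) → 74
  i=14: tail/keep → 193
  i=15: tail/keep → 156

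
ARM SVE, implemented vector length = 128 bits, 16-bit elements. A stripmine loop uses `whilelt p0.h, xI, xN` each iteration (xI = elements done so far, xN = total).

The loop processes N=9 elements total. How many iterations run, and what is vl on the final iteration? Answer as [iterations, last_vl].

lane count: 128 div 16 = 8
9 elements at 8/iter → 2 passes, remainder 1 on the last

[iterations, last_vl] = [2, 1]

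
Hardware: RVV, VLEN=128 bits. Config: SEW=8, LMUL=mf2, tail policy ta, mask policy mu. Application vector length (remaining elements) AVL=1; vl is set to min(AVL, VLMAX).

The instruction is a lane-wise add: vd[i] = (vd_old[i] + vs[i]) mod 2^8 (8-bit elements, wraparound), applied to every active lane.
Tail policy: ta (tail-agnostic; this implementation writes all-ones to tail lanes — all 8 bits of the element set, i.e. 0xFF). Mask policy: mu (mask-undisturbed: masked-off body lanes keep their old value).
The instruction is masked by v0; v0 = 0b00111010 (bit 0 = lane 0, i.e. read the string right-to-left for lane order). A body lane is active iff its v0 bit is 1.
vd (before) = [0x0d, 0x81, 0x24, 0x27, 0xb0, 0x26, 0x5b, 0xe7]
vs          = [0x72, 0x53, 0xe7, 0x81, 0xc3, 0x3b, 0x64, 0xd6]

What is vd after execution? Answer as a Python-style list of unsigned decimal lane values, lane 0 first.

vd = [13, 255, 255, 255, 255, 255, 255, 255]

lanes per group: 128·1/2/8 = 8
AVL=1 ≤ VLMAX=8, so vl = 1
[0] mask-off/keep = 0x0d
[1] tail/ones = 0xff
[2] tail/ones = 0xff
[3] tail/ones = 0xff
[4] tail/ones = 0xff
[5] tail/ones = 0xff
[6] tail/ones = 0xff
[7] tail/ones = 0xff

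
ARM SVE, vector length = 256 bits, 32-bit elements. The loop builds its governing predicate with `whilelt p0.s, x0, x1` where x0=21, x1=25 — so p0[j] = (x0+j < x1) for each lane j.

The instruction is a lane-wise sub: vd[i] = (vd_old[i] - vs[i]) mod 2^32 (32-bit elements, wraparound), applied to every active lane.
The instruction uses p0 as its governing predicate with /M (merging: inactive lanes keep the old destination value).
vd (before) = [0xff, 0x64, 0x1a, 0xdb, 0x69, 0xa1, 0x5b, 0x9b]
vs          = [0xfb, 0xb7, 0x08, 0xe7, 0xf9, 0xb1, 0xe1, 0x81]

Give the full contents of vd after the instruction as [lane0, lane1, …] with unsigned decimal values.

vd = [4, 4294967213, 18, 4294967284, 105, 161, 91, 155]

register lanes = 256/32 = 8
active while 21+j < 25, i.e. j ∈ [0,4) capped at 8 ⇒ 4
vd[0] sub(0xff,0xfb) -> 0x04
vd[1] sub(0x64,0xb7) -> 0xffffffad
vd[2] sub(0x1a,0x08) -> 0x12
vd[3] sub(0xdb,0xe7) -> 0xfffffff4
vd[4] tail/keep -> 0x69
vd[5] tail/keep -> 0xa1
vd[6] tail/keep -> 0x5b
vd[7] tail/keep -> 0x9b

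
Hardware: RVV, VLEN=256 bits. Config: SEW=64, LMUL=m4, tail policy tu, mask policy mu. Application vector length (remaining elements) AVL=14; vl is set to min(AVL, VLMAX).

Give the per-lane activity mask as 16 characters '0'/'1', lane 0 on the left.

VLMAX = VLEN×LMUL/SEW = 256×4/64 = 16
vl ← min(14, 16) = 14
bits (lane 0 leftmost): 1111111111111100

predicate = 1111111111111100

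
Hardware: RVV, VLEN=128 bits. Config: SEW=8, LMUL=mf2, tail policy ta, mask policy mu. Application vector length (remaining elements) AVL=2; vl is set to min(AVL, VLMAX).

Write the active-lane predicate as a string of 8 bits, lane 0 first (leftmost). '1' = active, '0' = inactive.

VLMAX = (128 × 1/2) / 8 = 8 lanes
AVL=2 ≤ VLMAX=8, so vl = 2
bits (lane 0 leftmost): 11000000

predicate = 11000000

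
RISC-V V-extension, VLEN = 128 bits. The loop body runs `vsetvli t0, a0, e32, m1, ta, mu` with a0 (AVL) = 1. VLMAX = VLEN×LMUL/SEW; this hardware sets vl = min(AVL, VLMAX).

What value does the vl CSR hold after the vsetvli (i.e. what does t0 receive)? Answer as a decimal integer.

VLMAX = (128 × 1) / 32 = 4 lanes
vl = min(AVL, VLMAX) = min(1, 4) = 1

vl = 1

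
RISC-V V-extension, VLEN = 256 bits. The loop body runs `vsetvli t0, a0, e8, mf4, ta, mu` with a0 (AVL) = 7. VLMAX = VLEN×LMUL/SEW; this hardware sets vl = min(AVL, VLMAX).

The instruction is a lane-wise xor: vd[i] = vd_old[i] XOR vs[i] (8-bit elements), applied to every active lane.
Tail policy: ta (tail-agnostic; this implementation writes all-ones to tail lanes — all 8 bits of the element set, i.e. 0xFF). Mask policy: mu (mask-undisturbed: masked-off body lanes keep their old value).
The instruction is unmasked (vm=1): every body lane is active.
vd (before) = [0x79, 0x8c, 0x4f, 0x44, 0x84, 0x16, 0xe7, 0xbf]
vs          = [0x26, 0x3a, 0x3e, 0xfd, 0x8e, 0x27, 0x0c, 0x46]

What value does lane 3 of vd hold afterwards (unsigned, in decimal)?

VLMAX = (256 × 1/4) / 8 = 8 lanes
AVL=7 ≤ VLMAX=8, so vl = 7
  i=0: xor(0x79,0x26) → 95
  i=1: xor(0x8c,0x3a) → 182
  i=2: xor(0x4f,0x3e) → 113
  i=3: xor(0x44,0xfd) → 185
  i=4: xor(0x84,0x8e) → 10
  i=5: xor(0x16,0x27) → 49
  i=6: xor(0xe7,0x0c) → 235
  i=7: tail/ones → 255

vd[3] = 185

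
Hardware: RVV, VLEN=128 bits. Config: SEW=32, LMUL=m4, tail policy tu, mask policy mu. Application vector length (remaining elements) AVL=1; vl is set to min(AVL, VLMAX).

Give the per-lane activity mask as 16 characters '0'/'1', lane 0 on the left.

VLMAX = VLEN×LMUL/SEW = 128×4/32 = 16
AVL=1 ≤ VLMAX=16, so vl = 1
bits (lane 0 leftmost): 1000000000000000

predicate = 1000000000000000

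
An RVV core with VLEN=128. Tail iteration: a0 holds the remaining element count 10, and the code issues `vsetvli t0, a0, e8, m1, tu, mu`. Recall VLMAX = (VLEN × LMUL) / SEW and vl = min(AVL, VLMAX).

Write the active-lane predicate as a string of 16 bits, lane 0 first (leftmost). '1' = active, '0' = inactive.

predicate = 1111111111000000

VLMAX = (128 × 1) / 8 = 16 lanes
vl = min(AVL, VLMAX) = min(10, 16) = 10
bits (lane 0 leftmost): 1111111111000000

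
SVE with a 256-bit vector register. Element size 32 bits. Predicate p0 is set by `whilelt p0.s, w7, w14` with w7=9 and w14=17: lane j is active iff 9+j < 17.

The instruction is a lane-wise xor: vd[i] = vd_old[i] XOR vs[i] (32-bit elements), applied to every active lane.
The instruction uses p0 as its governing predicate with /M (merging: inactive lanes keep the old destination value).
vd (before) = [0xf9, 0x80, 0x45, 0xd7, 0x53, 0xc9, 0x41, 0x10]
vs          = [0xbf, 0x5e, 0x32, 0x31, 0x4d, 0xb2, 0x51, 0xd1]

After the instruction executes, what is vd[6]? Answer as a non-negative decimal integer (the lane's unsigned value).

register lanes = 256/32 = 8
p0[j] = (9+j < 17); true for j=0..7 → 8 lanes set
lane  0: xor(0xf9,0xbf) ⇒ 0x46
lane  1: xor(0x80,0x5e) ⇒ 0xde
lane  2: xor(0x45,0x32) ⇒ 0x77
lane  3: xor(0xd7,0x31) ⇒ 0xe6
lane  4: xor(0x53,0x4d) ⇒ 0x1e
lane  5: xor(0xc9,0xb2) ⇒ 0x7b
lane  6: xor(0x41,0x51) ⇒ 0x10
lane  7: xor(0x10,0xd1) ⇒ 0xc1

vd[6] = 16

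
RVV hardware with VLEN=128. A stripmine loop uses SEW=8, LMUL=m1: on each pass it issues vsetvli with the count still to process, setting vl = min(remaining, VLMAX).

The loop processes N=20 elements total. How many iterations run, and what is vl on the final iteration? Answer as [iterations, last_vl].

[iterations, last_vl] = [2, 4]

VLMAX = VLEN×LMUL/SEW = 128×1/8 = 16
iterations = ceil(20/16) = 2; final-pass vl = 4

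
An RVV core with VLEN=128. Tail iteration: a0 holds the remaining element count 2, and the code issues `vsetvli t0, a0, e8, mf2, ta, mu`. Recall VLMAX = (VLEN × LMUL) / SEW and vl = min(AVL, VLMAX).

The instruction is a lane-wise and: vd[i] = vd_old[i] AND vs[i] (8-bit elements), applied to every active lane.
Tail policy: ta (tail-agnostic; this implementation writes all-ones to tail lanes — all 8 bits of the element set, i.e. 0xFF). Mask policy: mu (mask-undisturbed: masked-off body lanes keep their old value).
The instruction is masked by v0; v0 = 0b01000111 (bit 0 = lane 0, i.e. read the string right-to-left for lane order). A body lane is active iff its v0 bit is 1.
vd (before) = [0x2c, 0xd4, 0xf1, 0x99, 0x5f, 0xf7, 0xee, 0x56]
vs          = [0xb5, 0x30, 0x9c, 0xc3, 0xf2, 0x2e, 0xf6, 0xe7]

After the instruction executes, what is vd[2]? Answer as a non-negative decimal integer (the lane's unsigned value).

vd[2] = 255

VLMAX = VLEN×LMUL/SEW = 128×1/2/8 = 8
vl ← min(2, 8) = 2
  i=0: and(0x2c,0xb5) → 36
  i=1: and(0xd4,0x30) → 16
  i=2: tail/ones → 255
  i=3: tail/ones → 255
  i=4: tail/ones → 255
  i=5: tail/ones → 255
  i=6: tail/ones → 255
  i=7: tail/ones → 255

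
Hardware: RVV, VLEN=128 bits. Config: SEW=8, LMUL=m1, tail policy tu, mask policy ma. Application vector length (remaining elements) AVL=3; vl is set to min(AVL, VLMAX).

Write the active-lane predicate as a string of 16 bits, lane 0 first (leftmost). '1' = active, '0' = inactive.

predicate = 1110000000000000

VLMAX = (128 × 1) / 8 = 16 lanes
vl ← min(3, 16) = 3
bits (lane 0 leftmost): 1110000000000000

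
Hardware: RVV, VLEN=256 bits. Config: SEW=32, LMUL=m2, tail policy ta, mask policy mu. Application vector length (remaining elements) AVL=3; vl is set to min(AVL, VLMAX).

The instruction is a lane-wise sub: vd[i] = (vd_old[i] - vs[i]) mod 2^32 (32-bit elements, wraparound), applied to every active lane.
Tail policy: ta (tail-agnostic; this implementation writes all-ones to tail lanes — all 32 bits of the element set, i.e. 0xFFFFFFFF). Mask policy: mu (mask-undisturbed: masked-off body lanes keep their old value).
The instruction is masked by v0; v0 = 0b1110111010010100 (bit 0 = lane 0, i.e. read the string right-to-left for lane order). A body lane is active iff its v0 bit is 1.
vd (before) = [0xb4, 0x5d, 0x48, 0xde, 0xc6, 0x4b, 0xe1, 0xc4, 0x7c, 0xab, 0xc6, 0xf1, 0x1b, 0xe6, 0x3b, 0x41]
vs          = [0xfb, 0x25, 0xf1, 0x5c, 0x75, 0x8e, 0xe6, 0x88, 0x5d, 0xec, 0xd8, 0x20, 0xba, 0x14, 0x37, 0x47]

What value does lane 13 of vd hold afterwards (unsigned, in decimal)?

vd[13] = 4294967295

VLMAX = (256 × 2) / 32 = 16 lanes
vl ← min(3, 16) = 3
[0] mask-off/keep = 0xb4
[1] mask-off/keep = 0x5d
[2] sub(0x48,0xf1) = 0xffffff57
[3] tail/ones = 0xffffffff
[4] tail/ones = 0xffffffff
[5] tail/ones = 0xffffffff
[6] tail/ones = 0xffffffff
[7] tail/ones = 0xffffffff
[8] tail/ones = 0xffffffff
[9] tail/ones = 0xffffffff
[10] tail/ones = 0xffffffff
[11] tail/ones = 0xffffffff
[12] tail/ones = 0xffffffff
[13] tail/ones = 0xffffffff
[14] tail/ones = 0xffffffff
[15] tail/ones = 0xffffffff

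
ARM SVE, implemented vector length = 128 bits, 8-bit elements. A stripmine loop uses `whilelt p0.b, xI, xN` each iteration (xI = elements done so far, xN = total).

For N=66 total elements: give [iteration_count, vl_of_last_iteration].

[iterations, last_vl] = [5, 2]

128-bit reg / 8-bit elem → 16 lanes
66 elements at 16/iter → 5 passes, remainder 2 on the last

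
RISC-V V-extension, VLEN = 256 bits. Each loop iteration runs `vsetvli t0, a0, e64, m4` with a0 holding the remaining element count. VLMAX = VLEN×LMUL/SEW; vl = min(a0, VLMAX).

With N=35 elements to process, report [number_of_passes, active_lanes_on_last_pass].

VLMAX = (256 × 4) / 64 = 16 lanes
N=35: ⌈35/16⌉ = 3 iters; last vl = 35 − 2×16 = 3

[iterations, last_vl] = [3, 3]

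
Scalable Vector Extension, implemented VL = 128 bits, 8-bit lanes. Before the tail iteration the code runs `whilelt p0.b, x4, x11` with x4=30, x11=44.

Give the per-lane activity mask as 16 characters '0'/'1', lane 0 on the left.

predicate = 1111111111111100

lane count: 128 div 8 = 16
active while 30+j < 44, i.e. j ∈ [0,14) capped at 16 ⇒ 14
bits (lane 0 leftmost): 1111111111111100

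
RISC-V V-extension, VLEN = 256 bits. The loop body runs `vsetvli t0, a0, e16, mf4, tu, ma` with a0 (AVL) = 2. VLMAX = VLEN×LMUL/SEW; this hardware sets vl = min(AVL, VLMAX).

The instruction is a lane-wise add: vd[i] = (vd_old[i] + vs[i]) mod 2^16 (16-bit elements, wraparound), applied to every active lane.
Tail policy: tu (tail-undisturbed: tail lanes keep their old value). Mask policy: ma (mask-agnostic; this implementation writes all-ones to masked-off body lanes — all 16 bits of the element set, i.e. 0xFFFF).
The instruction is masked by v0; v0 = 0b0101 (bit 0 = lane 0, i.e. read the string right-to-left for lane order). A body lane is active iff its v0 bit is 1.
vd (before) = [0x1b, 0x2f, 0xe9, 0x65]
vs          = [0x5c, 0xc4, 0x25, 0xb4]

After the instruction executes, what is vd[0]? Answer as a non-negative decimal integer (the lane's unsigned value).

lanes per group: 256·1/4/16 = 4
vl ← min(2, 4) = 2
lane  0: add(0x1b,0x5c) ⇒ 0x77
lane  1: mask-off/ones ⇒ 0xffff
lane  2: tail/keep ⇒ 0xe9
lane  3: tail/keep ⇒ 0x65

vd[0] = 119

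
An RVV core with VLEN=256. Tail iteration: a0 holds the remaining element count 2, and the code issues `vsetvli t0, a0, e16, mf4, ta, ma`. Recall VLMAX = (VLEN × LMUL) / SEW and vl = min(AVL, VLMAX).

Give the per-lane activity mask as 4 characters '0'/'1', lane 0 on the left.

VLMAX = (256 × 1/4) / 16 = 4 lanes
AVL=2 ≤ VLMAX=4, so vl = 2
bits (lane 0 leftmost): 1100

predicate = 1100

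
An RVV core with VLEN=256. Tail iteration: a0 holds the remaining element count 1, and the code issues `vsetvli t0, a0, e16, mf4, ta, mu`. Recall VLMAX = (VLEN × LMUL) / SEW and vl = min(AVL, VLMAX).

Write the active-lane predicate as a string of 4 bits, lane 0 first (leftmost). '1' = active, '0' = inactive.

VLMAX = VLEN×LMUL/SEW = 256×1/4/16 = 4
vl = min(AVL, VLMAX) = min(1, 4) = 1
bits (lane 0 leftmost): 1000

predicate = 1000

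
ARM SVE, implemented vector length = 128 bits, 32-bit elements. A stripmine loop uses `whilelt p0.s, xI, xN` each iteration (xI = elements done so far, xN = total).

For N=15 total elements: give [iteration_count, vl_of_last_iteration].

[iterations, last_vl] = [4, 3]

lane count: 128 div 32 = 4
iterations = ceil(15/4) = 4; final-pass vl = 3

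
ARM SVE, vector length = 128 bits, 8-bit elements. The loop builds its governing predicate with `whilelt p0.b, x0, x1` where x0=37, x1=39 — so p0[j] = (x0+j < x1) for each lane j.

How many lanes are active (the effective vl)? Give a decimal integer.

register lanes = 128/8 = 16
p0[j] = (37+j < 39); true for j=0..1 → 2 lanes set

vl = 2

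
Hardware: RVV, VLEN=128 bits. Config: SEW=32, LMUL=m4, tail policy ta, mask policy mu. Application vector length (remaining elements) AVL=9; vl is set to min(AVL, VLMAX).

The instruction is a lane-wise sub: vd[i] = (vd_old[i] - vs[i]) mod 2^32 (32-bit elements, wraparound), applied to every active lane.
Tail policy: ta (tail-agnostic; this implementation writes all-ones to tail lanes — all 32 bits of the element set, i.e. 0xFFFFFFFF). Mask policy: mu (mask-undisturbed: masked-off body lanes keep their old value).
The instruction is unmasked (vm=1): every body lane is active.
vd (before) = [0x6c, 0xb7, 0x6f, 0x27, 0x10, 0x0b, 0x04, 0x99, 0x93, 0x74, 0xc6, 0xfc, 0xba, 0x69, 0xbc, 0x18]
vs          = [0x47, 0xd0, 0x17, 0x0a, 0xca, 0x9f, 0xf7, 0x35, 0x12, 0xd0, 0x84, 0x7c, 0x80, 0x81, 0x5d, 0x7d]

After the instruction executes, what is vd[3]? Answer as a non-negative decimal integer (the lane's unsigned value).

vd[3] = 29

VLMAX = VLEN×LMUL/SEW = 128×4/32 = 16
vl ← min(9, 16) = 9
  i=0: sub(0x6c,0x47) → 37
  i=1: sub(0xb7,0xd0) → 4294967271
  i=2: sub(0x6f,0x17) → 88
  i=3: sub(0x27,0x0a) → 29
  i=4: sub(0x10,0xca) → 4294967110
  i=5: sub(0x0b,0x9f) → 4294967148
  i=6: sub(0x04,0xf7) → 4294967053
  i=7: sub(0x99,0x35) → 100
  i=8: sub(0x93,0x12) → 129
  i=9: tail/ones → 4294967295
  i=10: tail/ones → 4294967295
  i=11: tail/ones → 4294967295
  i=12: tail/ones → 4294967295
  i=13: tail/ones → 4294967295
  i=14: tail/ones → 4294967295
  i=15: tail/ones → 4294967295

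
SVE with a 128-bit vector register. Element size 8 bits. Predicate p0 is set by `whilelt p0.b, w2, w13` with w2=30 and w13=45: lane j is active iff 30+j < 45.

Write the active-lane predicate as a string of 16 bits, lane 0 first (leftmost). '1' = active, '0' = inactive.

lane count: 128 div 8 = 16
whilelt: lane j active iff 30+j < 45 → j < 15 → 15 active
bits (lane 0 leftmost): 1111111111111110

predicate = 1111111111111110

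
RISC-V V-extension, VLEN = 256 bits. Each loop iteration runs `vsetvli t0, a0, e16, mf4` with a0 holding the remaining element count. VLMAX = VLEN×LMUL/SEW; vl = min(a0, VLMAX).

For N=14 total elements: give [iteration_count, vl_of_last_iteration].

[iterations, last_vl] = [4, 2]

VLMAX = VLEN×LMUL/SEW = 256×1/4/16 = 4
iterations = ceil(14/4) = 4; final-pass vl = 2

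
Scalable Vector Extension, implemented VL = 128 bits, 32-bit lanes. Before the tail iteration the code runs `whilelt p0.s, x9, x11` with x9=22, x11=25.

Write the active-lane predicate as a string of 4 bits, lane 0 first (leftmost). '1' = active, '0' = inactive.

register lanes = 128/32 = 4
active while 22+j < 25, i.e. j ∈ [0,3) capped at 4 ⇒ 3
bits (lane 0 leftmost): 1110

predicate = 1110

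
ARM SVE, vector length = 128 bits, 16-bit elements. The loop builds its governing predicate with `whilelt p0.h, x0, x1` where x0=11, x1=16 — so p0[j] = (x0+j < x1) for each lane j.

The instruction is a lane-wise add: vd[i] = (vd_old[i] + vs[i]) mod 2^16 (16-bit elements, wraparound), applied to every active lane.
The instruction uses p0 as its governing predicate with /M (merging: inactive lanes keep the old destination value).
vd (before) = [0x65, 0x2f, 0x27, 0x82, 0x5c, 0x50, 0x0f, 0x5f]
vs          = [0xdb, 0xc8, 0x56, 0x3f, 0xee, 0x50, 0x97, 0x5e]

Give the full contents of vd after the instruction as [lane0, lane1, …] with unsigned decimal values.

128-bit reg / 16-bit elem → 8 lanes
active while 11+j < 16, i.e. j ∈ [0,5) capped at 8 ⇒ 5
[0] add(0x65,0xdb) = 0x140
[1] add(0x2f,0xc8) = 0xf7
[2] add(0x27,0x56) = 0x7d
[3] add(0x82,0x3f) = 0xc1
[4] add(0x5c,0xee) = 0x14a
[5] tail/keep = 0x50
[6] tail/keep = 0x0f
[7] tail/keep = 0x5f

vd = [320, 247, 125, 193, 330, 80, 15, 95]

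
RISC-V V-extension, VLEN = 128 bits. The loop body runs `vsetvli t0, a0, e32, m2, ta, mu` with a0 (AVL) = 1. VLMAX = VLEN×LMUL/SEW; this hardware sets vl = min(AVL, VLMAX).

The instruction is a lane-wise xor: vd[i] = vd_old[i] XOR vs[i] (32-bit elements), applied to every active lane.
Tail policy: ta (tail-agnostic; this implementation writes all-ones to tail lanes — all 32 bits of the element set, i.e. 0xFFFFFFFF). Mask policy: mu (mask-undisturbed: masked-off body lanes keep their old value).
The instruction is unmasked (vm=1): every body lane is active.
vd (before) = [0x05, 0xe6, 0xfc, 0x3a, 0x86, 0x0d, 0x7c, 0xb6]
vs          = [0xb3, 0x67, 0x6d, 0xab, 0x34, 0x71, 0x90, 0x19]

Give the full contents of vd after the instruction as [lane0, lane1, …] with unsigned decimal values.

vd = [182, 4294967295, 4294967295, 4294967295, 4294967295, 4294967295, 4294967295, 4294967295]

VLMAX = VLEN×LMUL/SEW = 128×2/32 = 8
AVL=1 ≤ VLMAX=8, so vl = 1
[0] xor(0x05,0xb3) = 0xb6
[1] tail/ones = 0xffffffff
[2] tail/ones = 0xffffffff
[3] tail/ones = 0xffffffff
[4] tail/ones = 0xffffffff
[5] tail/ones = 0xffffffff
[6] tail/ones = 0xffffffff
[7] tail/ones = 0xffffffff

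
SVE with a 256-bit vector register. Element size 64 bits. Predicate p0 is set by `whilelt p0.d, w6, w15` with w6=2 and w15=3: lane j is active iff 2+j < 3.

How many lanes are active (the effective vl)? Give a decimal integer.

vl = 1

register lanes = 256/64 = 4
active while 2+j < 3, i.e. j ∈ [0,1) capped at 4 ⇒ 1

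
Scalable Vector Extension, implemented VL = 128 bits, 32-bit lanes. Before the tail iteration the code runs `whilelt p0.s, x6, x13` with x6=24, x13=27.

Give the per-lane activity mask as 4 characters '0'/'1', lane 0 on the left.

predicate = 1110

register lanes = 128/32 = 4
active while 24+j < 27, i.e. j ∈ [0,3) capped at 4 ⇒ 3
bits (lane 0 leftmost): 1110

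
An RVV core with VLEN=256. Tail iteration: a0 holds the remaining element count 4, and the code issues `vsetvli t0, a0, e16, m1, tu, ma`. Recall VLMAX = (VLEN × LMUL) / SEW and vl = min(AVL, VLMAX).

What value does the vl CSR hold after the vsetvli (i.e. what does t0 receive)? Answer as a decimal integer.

vl = 4

lanes per group: 256·1/16 = 16
AVL=4 ≤ VLMAX=16, so vl = 4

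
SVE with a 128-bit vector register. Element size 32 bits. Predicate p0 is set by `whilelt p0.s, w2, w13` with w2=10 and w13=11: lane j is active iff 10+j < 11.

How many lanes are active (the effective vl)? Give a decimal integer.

vl = 1

128-bit reg / 32-bit elem → 4 lanes
p0[j] = (10+j < 11); true for j=0..0 → 1 lanes set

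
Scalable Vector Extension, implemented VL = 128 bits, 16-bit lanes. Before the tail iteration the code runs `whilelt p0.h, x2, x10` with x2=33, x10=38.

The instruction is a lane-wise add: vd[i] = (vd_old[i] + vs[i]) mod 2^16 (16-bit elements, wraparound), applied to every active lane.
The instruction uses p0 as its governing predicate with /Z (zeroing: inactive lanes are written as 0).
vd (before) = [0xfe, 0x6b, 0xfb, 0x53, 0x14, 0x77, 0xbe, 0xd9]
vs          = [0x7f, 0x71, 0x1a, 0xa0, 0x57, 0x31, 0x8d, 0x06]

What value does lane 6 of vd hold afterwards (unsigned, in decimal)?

register lanes = 128/16 = 8
p0[j] = (33+j < 38); true for j=0..4 → 5 lanes set
[0] add(0xfe,0x7f) = 0x17d
[1] add(0x6b,0x71) = 0xdc
[2] add(0xfb,0x1a) = 0x115
[3] add(0x53,0xa0) = 0xf3
[4] add(0x14,0x57) = 0x6b
[5] tail/zero = 0x00
[6] tail/zero = 0x00
[7] tail/zero = 0x00

vd[6] = 0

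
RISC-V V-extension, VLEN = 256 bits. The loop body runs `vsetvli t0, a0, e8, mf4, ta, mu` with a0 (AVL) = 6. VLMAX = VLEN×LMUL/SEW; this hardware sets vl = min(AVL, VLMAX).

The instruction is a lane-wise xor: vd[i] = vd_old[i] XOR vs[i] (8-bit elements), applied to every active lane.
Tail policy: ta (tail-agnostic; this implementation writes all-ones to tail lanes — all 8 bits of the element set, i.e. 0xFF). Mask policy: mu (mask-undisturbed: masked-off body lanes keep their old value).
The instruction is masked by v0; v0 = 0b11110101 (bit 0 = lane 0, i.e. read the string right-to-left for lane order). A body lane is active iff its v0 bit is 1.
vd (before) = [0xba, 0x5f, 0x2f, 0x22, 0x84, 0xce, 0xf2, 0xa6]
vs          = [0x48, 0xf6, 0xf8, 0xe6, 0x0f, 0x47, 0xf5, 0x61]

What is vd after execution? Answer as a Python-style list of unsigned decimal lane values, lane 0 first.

vd = [242, 95, 215, 34, 139, 137, 255, 255]

VLMAX = (256 × 1/4) / 8 = 8 lanes
vl = min(AVL, VLMAX) = min(6, 8) = 6
lane  0: xor(0xba,0x48) ⇒ 0xf2
lane  1: mask-off/keep ⇒ 0x5f
lane  2: xor(0x2f,0xf8) ⇒ 0xd7
lane  3: mask-off/keep ⇒ 0x22
lane  4: xor(0x84,0x0f) ⇒ 0x8b
lane  5: xor(0xce,0x47) ⇒ 0x89
lane  6: tail/ones ⇒ 0xff
lane  7: tail/ones ⇒ 0xff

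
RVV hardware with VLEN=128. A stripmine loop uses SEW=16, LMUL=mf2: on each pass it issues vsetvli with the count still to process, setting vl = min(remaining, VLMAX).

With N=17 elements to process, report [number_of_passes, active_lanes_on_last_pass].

[iterations, last_vl] = [5, 1]

lanes per group: 128·1/2/16 = 4
iterations = ceil(17/4) = 5; final-pass vl = 1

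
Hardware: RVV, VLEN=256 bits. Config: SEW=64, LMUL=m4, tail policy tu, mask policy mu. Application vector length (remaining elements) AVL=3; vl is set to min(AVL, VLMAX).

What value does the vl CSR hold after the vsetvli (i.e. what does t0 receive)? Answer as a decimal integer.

VLMAX = VLEN×LMUL/SEW = 256×4/64 = 16
AVL=3 ≤ VLMAX=16, so vl = 3

vl = 3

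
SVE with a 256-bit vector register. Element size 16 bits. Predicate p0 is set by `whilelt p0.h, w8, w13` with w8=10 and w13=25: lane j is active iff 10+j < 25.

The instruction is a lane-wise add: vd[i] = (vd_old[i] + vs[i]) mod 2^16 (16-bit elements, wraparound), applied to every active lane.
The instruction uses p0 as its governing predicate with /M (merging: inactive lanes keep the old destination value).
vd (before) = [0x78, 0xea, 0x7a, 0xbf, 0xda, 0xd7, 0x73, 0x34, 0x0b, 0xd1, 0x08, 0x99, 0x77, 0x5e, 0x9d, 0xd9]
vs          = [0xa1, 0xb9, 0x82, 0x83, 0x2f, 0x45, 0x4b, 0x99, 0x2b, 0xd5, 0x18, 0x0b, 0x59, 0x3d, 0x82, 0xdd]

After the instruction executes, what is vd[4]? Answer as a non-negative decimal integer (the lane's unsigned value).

lane count: 256 div 16 = 16
p0[j] = (10+j < 25); true for j=0..14 → 15 lanes set
vd[0] add(0x78,0xa1) -> 0x119
vd[1] add(0xea,0xb9) -> 0x1a3
vd[2] add(0x7a,0x82) -> 0xfc
vd[3] add(0xbf,0x83) -> 0x142
vd[4] add(0xda,0x2f) -> 0x109
vd[5] add(0xd7,0x45) -> 0x11c
vd[6] add(0x73,0x4b) -> 0xbe
vd[7] add(0x34,0x99) -> 0xcd
vd[8] add(0x0b,0x2b) -> 0x36
vd[9] add(0xd1,0xd5) -> 0x1a6
vd[10] add(0x08,0x18) -> 0x20
vd[11] add(0x99,0x0b) -> 0xa4
vd[12] add(0x77,0x59) -> 0xd0
vd[13] add(0x5e,0x3d) -> 0x9b
vd[14] add(0x9d,0x82) -> 0x11f
vd[15] tail/keep -> 0xd9

vd[4] = 265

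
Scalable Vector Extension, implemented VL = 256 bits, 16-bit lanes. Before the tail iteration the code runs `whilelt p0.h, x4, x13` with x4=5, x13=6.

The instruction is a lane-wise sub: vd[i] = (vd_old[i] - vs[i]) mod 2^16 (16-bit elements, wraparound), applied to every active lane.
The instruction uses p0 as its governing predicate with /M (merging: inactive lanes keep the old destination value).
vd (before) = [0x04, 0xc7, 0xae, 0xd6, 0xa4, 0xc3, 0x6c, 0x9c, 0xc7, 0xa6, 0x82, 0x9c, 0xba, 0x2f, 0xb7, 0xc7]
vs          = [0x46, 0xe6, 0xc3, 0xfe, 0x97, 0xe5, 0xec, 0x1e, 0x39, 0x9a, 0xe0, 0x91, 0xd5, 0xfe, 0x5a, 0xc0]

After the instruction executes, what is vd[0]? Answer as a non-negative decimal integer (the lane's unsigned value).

256-bit reg / 16-bit elem → 16 lanes
whilelt: lane j active iff 5+j < 6 → j < 1 → 1 active
lane  0: sub(0x04,0x46) ⇒ 0xffbe
lane  1: tail/keep ⇒ 0xc7
lane  2: tail/keep ⇒ 0xae
lane  3: tail/keep ⇒ 0xd6
lane  4: tail/keep ⇒ 0xa4
lane  5: tail/keep ⇒ 0xc3
lane  6: tail/keep ⇒ 0x6c
lane  7: tail/keep ⇒ 0x9c
lane  8: tail/keep ⇒ 0xc7
lane  9: tail/keep ⇒ 0xa6
lane 10: tail/keep ⇒ 0x82
lane 11: tail/keep ⇒ 0x9c
lane 12: tail/keep ⇒ 0xba
lane 13: tail/keep ⇒ 0x2f
lane 14: tail/keep ⇒ 0xb7
lane 15: tail/keep ⇒ 0xc7

vd[0] = 65470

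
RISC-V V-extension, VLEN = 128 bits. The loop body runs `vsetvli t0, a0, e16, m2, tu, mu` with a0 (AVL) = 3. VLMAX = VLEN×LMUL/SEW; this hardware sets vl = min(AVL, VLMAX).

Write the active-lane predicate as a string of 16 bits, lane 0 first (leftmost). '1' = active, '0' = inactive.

lanes per group: 128·2/16 = 16
AVL=3 ≤ VLMAX=16, so vl = 3
bits (lane 0 leftmost): 1110000000000000

predicate = 1110000000000000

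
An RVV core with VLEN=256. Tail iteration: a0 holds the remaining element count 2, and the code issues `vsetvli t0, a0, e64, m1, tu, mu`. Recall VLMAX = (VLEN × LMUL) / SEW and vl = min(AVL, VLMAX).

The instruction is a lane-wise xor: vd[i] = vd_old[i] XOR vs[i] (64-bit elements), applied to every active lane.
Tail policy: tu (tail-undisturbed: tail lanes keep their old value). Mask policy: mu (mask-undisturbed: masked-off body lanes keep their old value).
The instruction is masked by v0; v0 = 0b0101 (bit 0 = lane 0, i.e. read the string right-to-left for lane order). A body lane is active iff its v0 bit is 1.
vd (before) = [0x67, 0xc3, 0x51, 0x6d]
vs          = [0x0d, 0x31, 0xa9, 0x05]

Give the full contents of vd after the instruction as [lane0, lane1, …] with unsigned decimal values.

lanes per group: 256·1/64 = 4
vl ← min(2, 4) = 2
lane  0: xor(0x67,0x0d) ⇒ 0x6a
lane  1: mask-off/keep ⇒ 0xc3
lane  2: tail/keep ⇒ 0x51
lane  3: tail/keep ⇒ 0x6d

vd = [106, 195, 81, 109]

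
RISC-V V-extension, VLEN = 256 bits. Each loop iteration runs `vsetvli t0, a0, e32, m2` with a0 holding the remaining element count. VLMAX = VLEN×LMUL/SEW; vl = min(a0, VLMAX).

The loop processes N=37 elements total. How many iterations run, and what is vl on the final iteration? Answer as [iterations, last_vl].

[iterations, last_vl] = [3, 5]

VLMAX = (256 × 2) / 32 = 16 lanes
iterations = ceil(37/16) = 3; final-pass vl = 5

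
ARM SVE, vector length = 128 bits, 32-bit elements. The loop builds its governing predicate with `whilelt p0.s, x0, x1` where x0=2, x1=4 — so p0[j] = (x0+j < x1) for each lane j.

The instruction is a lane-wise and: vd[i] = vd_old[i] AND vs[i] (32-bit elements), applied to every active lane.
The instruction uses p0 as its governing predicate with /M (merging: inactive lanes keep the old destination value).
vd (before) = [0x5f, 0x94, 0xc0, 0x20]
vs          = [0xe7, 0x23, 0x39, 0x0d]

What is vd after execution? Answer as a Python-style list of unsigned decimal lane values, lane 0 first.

vd = [71, 0, 192, 32]

register lanes = 128/32 = 4
whilelt: lane j active iff 2+j < 4 → j < 2 → 2 active
[0] and(0x5f,0xe7) = 0x47
[1] and(0x94,0x23) = 0x00
[2] tail/keep = 0xc0
[3] tail/keep = 0x20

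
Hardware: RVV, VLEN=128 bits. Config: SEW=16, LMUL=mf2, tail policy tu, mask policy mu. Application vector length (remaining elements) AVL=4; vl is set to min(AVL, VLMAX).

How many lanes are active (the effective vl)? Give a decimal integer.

vl = 4

VLMAX = (128 × 1/2) / 16 = 4 lanes
vl ← min(4, 4) = 4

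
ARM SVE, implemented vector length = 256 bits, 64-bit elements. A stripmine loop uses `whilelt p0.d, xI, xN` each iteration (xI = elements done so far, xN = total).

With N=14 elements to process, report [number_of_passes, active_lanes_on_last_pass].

[iterations, last_vl] = [4, 2]

register lanes = 256/64 = 4
14 elements at 4/iter → 4 passes, remainder 2 on the last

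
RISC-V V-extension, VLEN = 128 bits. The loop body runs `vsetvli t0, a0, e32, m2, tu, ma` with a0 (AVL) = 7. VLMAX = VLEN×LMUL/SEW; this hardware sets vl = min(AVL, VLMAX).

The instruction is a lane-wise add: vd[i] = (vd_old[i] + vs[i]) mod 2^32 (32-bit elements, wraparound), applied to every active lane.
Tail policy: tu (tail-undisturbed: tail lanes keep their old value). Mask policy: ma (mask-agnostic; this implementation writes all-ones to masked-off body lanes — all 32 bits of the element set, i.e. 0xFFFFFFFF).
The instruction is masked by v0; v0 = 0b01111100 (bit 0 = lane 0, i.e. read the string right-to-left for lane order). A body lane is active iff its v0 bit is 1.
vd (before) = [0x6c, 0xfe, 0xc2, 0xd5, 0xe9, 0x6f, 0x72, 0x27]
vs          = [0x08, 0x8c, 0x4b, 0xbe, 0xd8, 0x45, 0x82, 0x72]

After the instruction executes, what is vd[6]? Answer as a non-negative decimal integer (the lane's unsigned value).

VLMAX = VLEN×LMUL/SEW = 128×2/32 = 8
vl ← min(7, 8) = 7
  i=0: mask-off/ones → 4294967295
  i=1: mask-off/ones → 4294967295
  i=2: add(0xc2,0x4b) → 269
  i=3: add(0xd5,0xbe) → 403
  i=4: add(0xe9,0xd8) → 449
  i=5: add(0x6f,0x45) → 180
  i=6: add(0x72,0x82) → 244
  i=7: tail/keep → 39

vd[6] = 244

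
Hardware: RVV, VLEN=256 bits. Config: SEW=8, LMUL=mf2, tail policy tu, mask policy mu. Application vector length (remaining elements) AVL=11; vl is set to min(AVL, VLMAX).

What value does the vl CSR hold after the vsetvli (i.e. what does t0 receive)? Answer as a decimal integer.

vl = 11

VLMAX = (256 × 1/2) / 8 = 16 lanes
AVL=11 ≤ VLMAX=16, so vl = 11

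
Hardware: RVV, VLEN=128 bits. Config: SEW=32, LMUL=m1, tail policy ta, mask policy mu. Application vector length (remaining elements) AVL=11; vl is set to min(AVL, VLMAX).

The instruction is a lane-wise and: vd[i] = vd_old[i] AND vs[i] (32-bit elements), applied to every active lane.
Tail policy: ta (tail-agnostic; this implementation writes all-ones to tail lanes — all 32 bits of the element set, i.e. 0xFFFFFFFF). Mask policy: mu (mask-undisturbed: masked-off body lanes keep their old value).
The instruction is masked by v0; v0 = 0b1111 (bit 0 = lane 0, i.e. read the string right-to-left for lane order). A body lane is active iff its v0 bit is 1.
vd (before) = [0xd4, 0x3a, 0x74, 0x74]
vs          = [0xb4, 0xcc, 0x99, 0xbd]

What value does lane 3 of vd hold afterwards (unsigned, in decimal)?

lanes per group: 128·1/32 = 4
vl = min(AVL, VLMAX) = min(11, 4) = 4
  i=0: and(0xd4,0xb4) → 148
  i=1: and(0x3a,0xcc) → 8
  i=2: and(0x74,0x99) → 16
  i=3: and(0x74,0xbd) → 52

vd[3] = 52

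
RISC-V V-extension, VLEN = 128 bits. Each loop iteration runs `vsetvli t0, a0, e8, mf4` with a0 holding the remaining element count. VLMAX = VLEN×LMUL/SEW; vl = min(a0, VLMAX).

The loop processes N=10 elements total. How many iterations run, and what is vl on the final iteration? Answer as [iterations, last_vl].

[iterations, last_vl] = [3, 2]

VLMAX = (128 × 1/4) / 8 = 4 lanes
N=10: ⌈10/4⌉ = 3 iters; last vl = 10 − 2×4 = 2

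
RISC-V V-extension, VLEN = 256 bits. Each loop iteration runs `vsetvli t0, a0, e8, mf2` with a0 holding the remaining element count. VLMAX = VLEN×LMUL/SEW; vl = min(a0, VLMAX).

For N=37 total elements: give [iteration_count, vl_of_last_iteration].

VLMAX = (256 × 1/2) / 8 = 16 lanes
iterations = ceil(37/16) = 3; final-pass vl = 5

[iterations, last_vl] = [3, 5]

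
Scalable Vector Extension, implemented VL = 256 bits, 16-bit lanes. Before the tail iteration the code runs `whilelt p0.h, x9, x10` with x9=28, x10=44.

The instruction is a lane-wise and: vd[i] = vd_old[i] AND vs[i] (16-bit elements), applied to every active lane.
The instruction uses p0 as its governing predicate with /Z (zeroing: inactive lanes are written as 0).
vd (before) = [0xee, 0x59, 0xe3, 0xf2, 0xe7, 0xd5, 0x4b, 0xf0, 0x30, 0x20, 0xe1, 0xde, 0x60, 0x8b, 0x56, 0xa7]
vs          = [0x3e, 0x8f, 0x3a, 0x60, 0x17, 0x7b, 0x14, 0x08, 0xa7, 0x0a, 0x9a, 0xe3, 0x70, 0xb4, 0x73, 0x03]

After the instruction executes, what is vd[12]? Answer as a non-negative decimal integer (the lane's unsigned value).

vd[12] = 96

register lanes = 256/16 = 16
active while 28+j < 44, i.e. j ∈ [0,16) capped at 16 ⇒ 16
lane  0: and(0xee,0x3e) ⇒ 0x2e
lane  1: and(0x59,0x8f) ⇒ 0x09
lane  2: and(0xe3,0x3a) ⇒ 0x22
lane  3: and(0xf2,0x60) ⇒ 0x60
lane  4: and(0xe7,0x17) ⇒ 0x07
lane  5: and(0xd5,0x7b) ⇒ 0x51
lane  6: and(0x4b,0x14) ⇒ 0x00
lane  7: and(0xf0,0x08) ⇒ 0x00
lane  8: and(0x30,0xa7) ⇒ 0x20
lane  9: and(0x20,0x0a) ⇒ 0x00
lane 10: and(0xe1,0x9a) ⇒ 0x80
lane 11: and(0xde,0xe3) ⇒ 0xc2
lane 12: and(0x60,0x70) ⇒ 0x60
lane 13: and(0x8b,0xb4) ⇒ 0x80
lane 14: and(0x56,0x73) ⇒ 0x52
lane 15: and(0xa7,0x03) ⇒ 0x03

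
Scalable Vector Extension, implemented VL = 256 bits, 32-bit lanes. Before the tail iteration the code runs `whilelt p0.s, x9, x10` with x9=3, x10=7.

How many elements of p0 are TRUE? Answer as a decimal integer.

lane count: 256 div 32 = 8
p0[j] = (3+j < 7); true for j=0..3 → 4 lanes set

vl = 4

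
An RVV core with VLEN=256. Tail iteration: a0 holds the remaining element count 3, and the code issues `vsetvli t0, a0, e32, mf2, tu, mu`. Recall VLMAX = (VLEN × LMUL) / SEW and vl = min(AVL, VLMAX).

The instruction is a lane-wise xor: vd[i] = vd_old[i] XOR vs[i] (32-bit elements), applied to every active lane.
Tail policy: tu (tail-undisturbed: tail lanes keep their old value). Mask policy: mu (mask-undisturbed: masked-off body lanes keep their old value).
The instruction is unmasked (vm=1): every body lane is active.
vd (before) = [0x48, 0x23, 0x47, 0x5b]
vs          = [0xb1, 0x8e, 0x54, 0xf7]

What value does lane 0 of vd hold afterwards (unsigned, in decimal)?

VLMAX = (256 × 1/2) / 32 = 4 lanes
vl = min(AVL, VLMAX) = min(3, 4) = 3
  i=0: xor(0x48,0xb1) → 249
  i=1: xor(0x23,0x8e) → 173
  i=2: xor(0x47,0x54) → 19
  i=3: tail/keep → 91

vd[0] = 249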